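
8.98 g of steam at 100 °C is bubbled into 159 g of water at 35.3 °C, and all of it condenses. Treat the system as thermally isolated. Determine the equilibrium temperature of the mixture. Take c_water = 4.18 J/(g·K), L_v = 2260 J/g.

Sum of m c ΔT and latent-heat terms is zero:
steam→water at 100 °C releases m L_v = 8.98·2260 = 20295; condensed water 100 °C→T: 37.54(T − 100); original water: 664.62(T − 35.3)
702.16 T = 20295 + 3753.6 + 23461 = 47510
T ≈ 67.66 °C (< 100 °C, so full condensation is consistent).

T_f ≈ 67.7 °C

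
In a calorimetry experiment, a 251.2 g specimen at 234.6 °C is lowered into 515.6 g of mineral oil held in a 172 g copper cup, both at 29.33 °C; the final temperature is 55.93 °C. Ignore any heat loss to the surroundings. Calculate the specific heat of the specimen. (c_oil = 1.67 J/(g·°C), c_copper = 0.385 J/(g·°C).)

Taking heat into each body as positive, Σ m c ΔT = 0:
251.2×c×(55.93 − 234.6) + 515.6×1.67×(55.93 − 29.33) + 172×0.385×(55.93 − 29.33) = 0
-44882 c = -24665
c = -24665/-44882 ≈ 0.5496 J/(g·°C)

c ≈ 0.55 J/(g·°C)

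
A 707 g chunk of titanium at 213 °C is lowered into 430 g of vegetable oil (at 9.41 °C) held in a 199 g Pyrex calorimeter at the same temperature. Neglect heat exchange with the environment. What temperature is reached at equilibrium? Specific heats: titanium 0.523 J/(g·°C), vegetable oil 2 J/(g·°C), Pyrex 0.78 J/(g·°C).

T_f ≈ 63.8 °C

Heat gained plus heat lost sum to zero:
707*0.523*(T − 213) + 430*2*(T − 9.41) + 199*0.78*(T − 9.41) = 0
1385 T = 88312
T ≈ 63.76 °C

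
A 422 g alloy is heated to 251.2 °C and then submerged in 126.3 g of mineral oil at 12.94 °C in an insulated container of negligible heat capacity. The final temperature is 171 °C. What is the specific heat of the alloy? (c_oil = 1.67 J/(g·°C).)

c ≈ 0.985 J/(g·°C)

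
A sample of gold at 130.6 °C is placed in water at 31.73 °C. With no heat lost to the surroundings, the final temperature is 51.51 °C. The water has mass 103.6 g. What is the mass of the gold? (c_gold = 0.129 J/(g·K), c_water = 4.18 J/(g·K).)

|Q_gold| = |Q_water|:
m×0.129×(130.6 − 51.51) = 103.6×4.18×(51.51 − 31.73)
10.2 m = 8565.7  ⇒  m ≈ 839.6 g

m ≈ 840 g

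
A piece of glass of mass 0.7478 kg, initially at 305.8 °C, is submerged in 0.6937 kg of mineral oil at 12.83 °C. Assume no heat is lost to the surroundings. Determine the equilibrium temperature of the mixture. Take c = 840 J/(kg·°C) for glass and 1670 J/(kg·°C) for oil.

T_f ≈ 115.8 °C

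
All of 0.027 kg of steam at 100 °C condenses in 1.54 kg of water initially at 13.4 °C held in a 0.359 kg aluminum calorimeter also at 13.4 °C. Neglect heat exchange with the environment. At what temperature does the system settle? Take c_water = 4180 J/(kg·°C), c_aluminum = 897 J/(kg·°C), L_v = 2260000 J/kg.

Taking heat into each body as positive, Σ m c ΔT = 0:
steam→water at 100 °C releases m L_v = 0.027·2260000 = 61020; condensate cools 100→T: 0.027·4180·(T − 100) = 112.86(T − 100); water warms: 1.54·4180·(T − 13.4) = 6437.2(T − 13.4); cup: 322.02(T − 13.4)
6872.1 T = 61020 + 11286 + 90574 = 162880
T ≈ 23.70 °C (< 100 °C, so full condensation is consistent).

T_f ≈ 23.7 °C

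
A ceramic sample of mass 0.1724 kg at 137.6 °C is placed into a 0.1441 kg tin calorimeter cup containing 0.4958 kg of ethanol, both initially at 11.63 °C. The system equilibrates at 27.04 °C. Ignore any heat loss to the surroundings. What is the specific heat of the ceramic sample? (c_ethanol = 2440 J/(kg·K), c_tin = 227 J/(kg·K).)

Let T be the final temperature. ΣQ_i = 0:
0.1724·c·(27.04 − 137.6) + 0.4958·2440·(27.04 − 11.63) + 0.1441·227·(27.04 − 11.63) = 0
-19.06 c = -19146
c = -19146/-19.06 ≈ 1005 J/(kg·K)

c ≈ 1000 J/(kg·K)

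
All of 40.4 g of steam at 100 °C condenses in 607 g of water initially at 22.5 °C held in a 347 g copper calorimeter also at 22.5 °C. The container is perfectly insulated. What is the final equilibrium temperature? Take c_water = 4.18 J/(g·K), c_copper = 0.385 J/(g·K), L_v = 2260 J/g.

Net heat exchanged in the isolated system is zero:
condense steam: −40.4·2260 = −91304
  condensed water 100 °C→T: 168.87(T − 100)
  original water: 2537.3(T − 22.5)
  copper cup: 347·0.385·(T − 22.5) = 133.59(T − 22.5)
2839.7 T = 91304 + 16887 + 60094 = 168285
T ≈ 59.26 °C, under the boiling point, so the assumption holds.

T_f ≈ 59.3 °C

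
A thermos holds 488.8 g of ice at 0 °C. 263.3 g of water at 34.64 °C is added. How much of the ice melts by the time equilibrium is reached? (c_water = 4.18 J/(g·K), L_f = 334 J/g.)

m_melted ≈ 114 g

Heat available from the water dropping to 0 °C: 263.3·4.18·34.64 = 38125 J.
Fully melting the ice requires m_ice L_f = 488.8·334 = 163259 J.
That's not enough to melt it all — equilibrium is at 0 °C with ice remaining.
Mass melted = 38125/334 ≈ 114.1 g.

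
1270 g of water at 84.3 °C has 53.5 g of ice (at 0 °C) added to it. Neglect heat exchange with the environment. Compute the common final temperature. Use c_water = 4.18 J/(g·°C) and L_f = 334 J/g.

Heat gained plus heat lost sum to zero:
melt ice: 53.5×334 = 17869
  meltwater 0→T: 53.5×4.18×T = 223.63 T
  water: 5308.6(T − 84.3)
5532.2 T = 447515 − 17869 = 429646
T ≈ 77.66 °C (positive, so assuming full melt was valid).

T_f ≈ 77.7 °C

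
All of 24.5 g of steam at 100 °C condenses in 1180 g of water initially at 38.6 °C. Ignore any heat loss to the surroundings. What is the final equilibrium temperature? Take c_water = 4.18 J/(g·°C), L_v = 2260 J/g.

T_f ≈ 50.8 °C

Sum of m c ΔT and latent-heat terms is zero:
steam→water at 100 °C releases m L_v = 24.5×2260 = 55370
  condensate cools 100→T: 24.5×4.18×(T − 100) = 102.41(T − 100)
  water warms: 1180×4.18×(T − 38.6) = 4932.4(T − 38.6)
5034.8 T = 55370 + 10241 + 190391 = 256002
T ≈ 50.85 °C, under the boiling point, so the assumption holds.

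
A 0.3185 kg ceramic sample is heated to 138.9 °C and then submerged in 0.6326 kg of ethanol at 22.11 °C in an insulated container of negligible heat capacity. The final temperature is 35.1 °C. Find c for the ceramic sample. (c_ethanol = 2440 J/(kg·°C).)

c ≈ 606 J/(kg·°C)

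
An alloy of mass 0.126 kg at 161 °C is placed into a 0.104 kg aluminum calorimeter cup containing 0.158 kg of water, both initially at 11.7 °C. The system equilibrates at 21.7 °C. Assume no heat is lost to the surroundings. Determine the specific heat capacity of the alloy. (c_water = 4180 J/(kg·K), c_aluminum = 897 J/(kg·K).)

c ≈ 429 J/(kg·K)

Setting the total heat transfer to zero:
0.126·c·(21.7 − 161) + 0.158·4180·(21.7 − 11.7) + 0.104·897·(21.7 − 11.7) = 0
-17.55 c = -7537.3
c = -7537.3/-17.55 ≈ 429.4 J/(kg·K)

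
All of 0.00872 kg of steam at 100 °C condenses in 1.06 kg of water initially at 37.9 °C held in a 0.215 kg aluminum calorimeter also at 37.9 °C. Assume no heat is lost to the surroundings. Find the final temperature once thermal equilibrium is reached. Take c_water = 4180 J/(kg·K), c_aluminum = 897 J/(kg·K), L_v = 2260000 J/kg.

Conservation of energy gives ΣQ = 0:
condense steam: −0.00872·2260000 = −19707; condensate cools 100→T: 0.00872·4180·(T − 100) = 36.45(T − 100); original water: 4430.8(T − 37.9); aluminum cup: 0.215·897·(T − 37.9) = 192.85(T − 37.9)
4660.1 T = 19707 + 3645 + 175237 = 198589
T ≈ 42.61 °C, under the boiling point, so the assumption holds.

T_f ≈ 42.6 °C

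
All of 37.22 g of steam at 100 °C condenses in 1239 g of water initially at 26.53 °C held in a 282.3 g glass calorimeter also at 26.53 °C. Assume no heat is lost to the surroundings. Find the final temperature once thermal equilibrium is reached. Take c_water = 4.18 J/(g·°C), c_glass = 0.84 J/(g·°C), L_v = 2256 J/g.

T_f ≈ 43.7 °C

Energy conservation, ΣQ = 0:
condense steam: −37.22×2256 = −83968; condensate cools 100→T: 37.22×4.18×(T − 100) = 155.58(T − 100); water warms: 1239×4.18×(T − 26.53) = 5179(T − 26.53); glass cup: 282.3×0.84×(T − 26.53) = 237.13(T − 26.53)
5571.7 T = 83968 + 15558 + 143691 = 243217
T ≈ 43.65 °C (< 100 °C, so full condensation is consistent).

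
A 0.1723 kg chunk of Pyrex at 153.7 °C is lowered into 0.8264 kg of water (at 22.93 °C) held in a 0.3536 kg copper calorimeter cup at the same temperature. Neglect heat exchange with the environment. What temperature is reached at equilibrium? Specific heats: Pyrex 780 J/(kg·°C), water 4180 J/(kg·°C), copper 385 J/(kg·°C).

T_f ≈ 27.6 °C

Energy conservation, ΣQ = 0:
0.1723*780*(T − 153.7) + 0.8264*4180*(T − 22.93) + 0.3536*385*(T − 22.93) = 0
134.39(T − 153.7) + 3454.4(T − 22.93) + 136.14(T − 22.93) = 0
3724.9 T = 102986
T ≈ 27.65 °C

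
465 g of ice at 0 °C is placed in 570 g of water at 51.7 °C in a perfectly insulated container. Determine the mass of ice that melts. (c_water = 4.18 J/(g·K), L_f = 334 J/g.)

m_melted ≈ 369 g

Water can give up m c ΔT = 570·4.18·51.7 = 123180 J before reaching 0 °C.
Melting all 465 g of ice would need 465·334 = 155310 J.
That's not enough to melt it all — equilibrium is at 0 °C with ice remaining.
Mass melted = 123180/334 ≈ 368.8 g.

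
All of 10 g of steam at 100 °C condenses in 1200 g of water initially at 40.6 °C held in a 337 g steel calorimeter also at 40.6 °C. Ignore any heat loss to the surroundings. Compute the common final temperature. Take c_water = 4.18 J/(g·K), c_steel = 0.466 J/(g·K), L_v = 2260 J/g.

T_f ≈ 45.4 °C

Energy conservation, ΣQ = 0:
latent heat released on condensation: 10×2260 = 22600; condensed water 100 °C→T: 41.8(T − 100); original water: 5016(T − 40.6); steel cup: 337×0.466×(T − 40.6) = 157.04(T − 40.6)
5214.8 T = 22600 + 4180 + 210026 = 236806
T ≈ 45.41 °C — below 100 °C, confirming all the steam condensed.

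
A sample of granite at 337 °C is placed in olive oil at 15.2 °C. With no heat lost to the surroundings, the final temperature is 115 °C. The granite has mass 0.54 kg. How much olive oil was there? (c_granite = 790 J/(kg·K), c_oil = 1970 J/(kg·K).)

Heat lost by the granite = heat gained by the oil:
0.54×790×(337 − 115) = m×1970×(115 − 15.2)
196606 m = 94705  ⇒  m ≈ 0.4817 kg

m ≈ 0.482 kg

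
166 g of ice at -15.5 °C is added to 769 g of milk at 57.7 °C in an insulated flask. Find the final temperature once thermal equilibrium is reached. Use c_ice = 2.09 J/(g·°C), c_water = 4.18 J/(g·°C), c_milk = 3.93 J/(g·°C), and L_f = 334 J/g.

T_f ≈ 30.6 °C

Setting the total heat transfer to zero:
warm ice to 0 °C: 166·2.09·(0 − (-15.5)) = 5377.6; melt ice: 166·334 = 55444; warm the meltwater: 693.88 T; milk cools: 769·3.93·(T − 57.7) = 3022.2(T − 57.7)
3716.1 T = 174379 − 60822 = 113558
T ≈ 30.56 °C (positive, so assuming full melt was valid).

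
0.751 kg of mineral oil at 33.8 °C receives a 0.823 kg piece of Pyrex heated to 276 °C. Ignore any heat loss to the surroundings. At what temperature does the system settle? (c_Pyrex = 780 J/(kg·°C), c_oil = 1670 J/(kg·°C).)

T_f is the heat-capacity-weighted average of the initial temperatures:
T_f = (641.94·276 + 1254.2·33.8) / (641.94 + 1254.2)
    = 219566 / 1896.1 ≈ 115.80 °C

T_f ≈ 115.8 °C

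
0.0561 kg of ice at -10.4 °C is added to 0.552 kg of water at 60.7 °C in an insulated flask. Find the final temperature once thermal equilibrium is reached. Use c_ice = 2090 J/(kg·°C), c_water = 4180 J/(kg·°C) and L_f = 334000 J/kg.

Sum of m c ΔT and latent-heat terms is zero:
ice -10.4→0 °C: 0.0561×2090×10.4 = 1219.4
  melt ice: 0.0561×334000 = 18737
  meltwater 0→T: 0.0561×4180×T = 234.5 T
  water: 2307.4(T − 60.7)
2541.9 T = 140057 − 19957 = 120100
T ≈ 47.25 °C. Since T > 0 °C, the all-ice-melts assumption holds.

T_f ≈ 47.2 °C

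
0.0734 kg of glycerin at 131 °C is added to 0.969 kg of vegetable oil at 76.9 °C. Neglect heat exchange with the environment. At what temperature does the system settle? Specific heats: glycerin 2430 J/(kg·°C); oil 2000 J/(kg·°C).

T_f ≈ 81.5 °C

Conservation of energy gives ΣQ = 0:
0.0734×2430×(T − 131) + 0.969×2000×(T − 76.9) = 0
(178.36 + 1938) T = 178.36×131 + 1938×76.9
T = 172398/2116.4 ≈ 81.46 °C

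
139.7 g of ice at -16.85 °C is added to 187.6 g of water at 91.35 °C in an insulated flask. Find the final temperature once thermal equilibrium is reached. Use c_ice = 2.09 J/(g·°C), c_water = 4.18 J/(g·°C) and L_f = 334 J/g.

T_f ≈ 14.7 °C

Heat gained plus heat lost sum to zero:
ice -16.85→0 °C: 139.7×2.09×16.85 = 4919.7; latent heat to melt: 139.7×334 = 46660; meltwater 0→T: 139.7×4.18×T = 583.95 T; water: 784.17(T − 91.35)
1368.1 T = 71634 − 51580 = 20054
T ≈ 14.66 °C — above 0 °C, consistent with complete melting.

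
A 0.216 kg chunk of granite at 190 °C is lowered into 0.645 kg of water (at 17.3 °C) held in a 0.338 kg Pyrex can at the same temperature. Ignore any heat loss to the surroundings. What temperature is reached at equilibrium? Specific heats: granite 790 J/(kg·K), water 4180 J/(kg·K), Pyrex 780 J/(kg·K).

With ΣQ=0 the equilibrium temperature is the m·c-weighted mean:
T_f = (170.64·190 + 2696.1·17.3 + 263.64·17.3) / (170.64 + 2696.1 + 263.64)
    = 83625 / 3130.4 ≈ 26.71 °C

T_f ≈ 26.7 °C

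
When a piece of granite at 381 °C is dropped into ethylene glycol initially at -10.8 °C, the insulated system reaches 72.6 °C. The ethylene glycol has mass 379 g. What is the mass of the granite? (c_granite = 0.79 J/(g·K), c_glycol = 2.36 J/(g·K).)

m ≈ 306 g

Heat gained plus heat lost sum to zero:
m×0.79×(72.6 − 381) + 379×2.36×(72.6 − (-10.8)) = 0
-243.64 m = -74596
m = -74596/-243.64 ≈ 306.2 g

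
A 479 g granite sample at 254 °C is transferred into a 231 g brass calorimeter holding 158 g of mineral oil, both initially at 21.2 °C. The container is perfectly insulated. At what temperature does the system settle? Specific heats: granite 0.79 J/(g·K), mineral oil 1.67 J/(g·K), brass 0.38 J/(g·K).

T_f is the heat-capacity-weighted average of the initial temperatures:
T_f = (378.41*254 + 263.86*21.2 + 87.78*21.2) / (378.41 + 263.86 + 87.78)
    = 103571 / 730.05 ≈ 141.87 °C

T_f ≈ 141.9 °C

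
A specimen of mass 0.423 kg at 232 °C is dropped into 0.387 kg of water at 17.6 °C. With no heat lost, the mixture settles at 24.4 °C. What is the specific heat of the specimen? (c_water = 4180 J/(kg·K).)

m_s c (T_s − T_f) = m_water c_water (T_f − T_0):
0.423·c·(232 − 24.4) = 0.387·4180·(24.4 − 17.6)
87.81 c = 11000  ⇒  c ≈ 125.3 J/(kg·K)

c ≈ 125 J/(kg·K)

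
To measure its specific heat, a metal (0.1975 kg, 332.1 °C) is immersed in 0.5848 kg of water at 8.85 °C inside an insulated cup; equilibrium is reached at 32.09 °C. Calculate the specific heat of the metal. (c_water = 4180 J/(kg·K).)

Energy conservation, ΣQ = 0:
0.1975×c×(32.09 − 332.1) + 0.5848×4180×(32.09 − 8.85) = 0
-59.25 c = -56809
c = -56809/-59.25 ≈ 958.8 J/(kg·K)

c ≈ 959 J/(kg·K)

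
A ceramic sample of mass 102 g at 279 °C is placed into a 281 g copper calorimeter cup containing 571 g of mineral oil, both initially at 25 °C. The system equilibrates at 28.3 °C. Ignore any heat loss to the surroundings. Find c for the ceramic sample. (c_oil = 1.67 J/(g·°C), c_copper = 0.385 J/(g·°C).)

c ≈ 0.137 J/(g·°C)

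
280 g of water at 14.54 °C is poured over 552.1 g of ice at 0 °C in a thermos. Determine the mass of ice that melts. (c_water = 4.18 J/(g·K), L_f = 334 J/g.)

m_melted ≈ 51 g

Cooling the water to 0 °C releases 280·4.18·14.54 = 17018 J.
To melt every bit of ice: 552.1·334 = 184401 J.
17018 J < 184401 J, so only part of the ice melts and the system sits at 0 °C.
m_melted·334 = 17018  ⇒  m_melted ≈ 50.95 g.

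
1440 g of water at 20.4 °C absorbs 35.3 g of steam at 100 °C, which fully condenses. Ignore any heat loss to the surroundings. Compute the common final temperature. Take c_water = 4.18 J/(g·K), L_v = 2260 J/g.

Energy conservation, ΣQ = 0:
condense steam: −35.3×2260 = −79778; condensed water 100 °C→T: 147.55(T − 100); original water: 6019.2(T − 20.4)
6166.8 T = 79778 + 14755 + 122792 = 217325
T ≈ 35.24 °C (< 100 °C, so full condensation is consistent).

T_f ≈ 35.2 °C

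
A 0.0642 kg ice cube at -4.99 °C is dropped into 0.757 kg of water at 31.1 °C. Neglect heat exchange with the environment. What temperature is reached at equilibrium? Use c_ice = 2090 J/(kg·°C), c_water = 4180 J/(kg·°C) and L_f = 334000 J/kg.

Let T be the final temperature. ΣQ_i = 0:
ice -4.99→0 °C: 0.0642·2090·4.99 = 669.55
  latent heat to melt: 0.0642·334000 = 21443
  meltwater 0→T: 0.0642·4180·T = 268.36 T
  water cools: 0.757·4180·(T − 31.1) = 3164.3(T − 31.1)
3432.6 T = 98408 − 22112 = 76296
T ≈ 22.23 °C — above 0 °C, consistent with complete melting.

T_f ≈ 22.2 °C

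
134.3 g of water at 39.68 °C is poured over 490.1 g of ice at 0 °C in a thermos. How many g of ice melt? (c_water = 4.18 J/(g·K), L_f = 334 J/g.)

Cooling the water to 0 °C releases 134.3·4.18·39.68 = 22275 J.
Fully melting the ice requires m_ice L_f = 490.1·334 = 163693 J.
Since 22275 < 163693 J, not all the ice melts; equilibrium is at 0 °C.
m_melt = 22275 / L_f = 66.69 g.

m_melted ≈ 66.7 g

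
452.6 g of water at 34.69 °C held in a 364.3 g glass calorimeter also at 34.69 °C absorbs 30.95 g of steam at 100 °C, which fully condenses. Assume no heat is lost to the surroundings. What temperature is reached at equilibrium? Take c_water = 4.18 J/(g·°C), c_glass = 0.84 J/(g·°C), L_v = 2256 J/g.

T_f ≈ 68.3 °C

Conservation of energy gives ΣQ = 0:
condense steam: −30.95·2256 = −69823; condensate cools 100→T: 30.95·4.18·(T − 100) = 129.37(T − 100); water warms: 452.6·4.18·(T − 34.69) = 1891.9(T − 34.69); cup: 306.01(T − 34.69)
2327.3 T = 69823 + 12937 + 76244 = 159005
T ≈ 68.32 °C (< 100 °C, so full condensation is consistent).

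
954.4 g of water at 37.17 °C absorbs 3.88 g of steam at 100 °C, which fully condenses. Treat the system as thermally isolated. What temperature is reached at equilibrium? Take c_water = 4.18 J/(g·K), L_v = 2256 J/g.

Energy conservation, ΣQ = 0:
condense steam: −3.88×2256 = −8753.3; condensed water 100 °C→T: 16.22(T − 100); water warms: 954.4×4.18×(T − 37.17) = 3989.4(T − 37.17)
4005.6 T = 8753.3 + 1621.8 + 148286 = 158661
T ≈ 39.61 °C, under the boiling point, so the assumption holds.

T_f ≈ 39.6 °C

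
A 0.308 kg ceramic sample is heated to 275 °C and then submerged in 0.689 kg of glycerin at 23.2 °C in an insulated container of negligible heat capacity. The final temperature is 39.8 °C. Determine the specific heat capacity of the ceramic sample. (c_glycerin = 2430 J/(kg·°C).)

Heat lost by the ceramic sample = heat gained by the glycerin:
0.308×c×(275 − 39.8) = 0.689×2430×(39.8 − 23.2)
72.44 c = 27793  ⇒  c ≈ 383.7 J/(kg·°C)

c ≈ 384 J/(kg·°C)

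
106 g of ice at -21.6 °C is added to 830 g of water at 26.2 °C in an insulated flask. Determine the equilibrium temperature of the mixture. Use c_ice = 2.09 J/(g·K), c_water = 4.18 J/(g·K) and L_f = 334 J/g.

T_f ≈ 13.0 °C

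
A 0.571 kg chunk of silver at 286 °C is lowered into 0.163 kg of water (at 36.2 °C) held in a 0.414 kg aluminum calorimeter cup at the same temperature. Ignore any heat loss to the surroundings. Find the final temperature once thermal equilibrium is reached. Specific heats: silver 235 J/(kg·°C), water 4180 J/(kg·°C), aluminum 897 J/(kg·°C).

T_f ≈ 64.4 °C

Conservation of energy gives ΣQ = 0:
0.571*235*(T − 286) + 0.163*4180*(T − 36.2) + 0.414*897*(T − 36.2) = 0
134.19(T − 286) + 681.34(T − 36.2) + 371.36(T − 36.2) = 0
1186.9 T = 76485
T = 76485 / 1186.9 = 64.4 °C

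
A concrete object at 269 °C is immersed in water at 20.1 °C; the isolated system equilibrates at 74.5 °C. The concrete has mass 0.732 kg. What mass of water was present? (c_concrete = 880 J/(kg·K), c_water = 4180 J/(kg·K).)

m ≈ 0.551 kg

Conservation of energy gives ΣQ = 0:
0.732×880×(74.5 − 269) + m×4180×(74.5 − 20.1) = 0
227392 m = 125289
m = 125289/227392 ≈ 0.551 kg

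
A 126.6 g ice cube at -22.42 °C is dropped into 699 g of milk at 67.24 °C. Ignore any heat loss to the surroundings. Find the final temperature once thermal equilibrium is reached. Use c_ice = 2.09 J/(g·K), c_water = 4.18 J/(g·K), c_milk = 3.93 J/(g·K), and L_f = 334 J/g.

T_f ≈ 41.7 °C

Net heat exchanged in the isolated system is zero:
warm ice to 0 °C: 126.6×2.09×(0 − (-22.42)) = 5932.2; fusion: m_ice L_f = 126.6×334 = 42284; warm the meltwater: 529.19 T; milk: 2747.1(T − 67.24)
3276.3 T = 184713 − 48217 = 136496
T ≈ 41.66 °C (positive, so assuming full melt was valid).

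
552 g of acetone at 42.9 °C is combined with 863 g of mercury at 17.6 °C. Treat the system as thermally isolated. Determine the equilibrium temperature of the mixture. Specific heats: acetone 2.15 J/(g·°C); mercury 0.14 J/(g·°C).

T_f ≈ 40.6 °C

T_f is the heat-capacity-weighted average of the initial temperatures:
T_f = (1186.8·42.9 + 120.82·17.6) / (1186.8 + 120.82)
    = 53040 / 1307.6 ≈ 40.56 °C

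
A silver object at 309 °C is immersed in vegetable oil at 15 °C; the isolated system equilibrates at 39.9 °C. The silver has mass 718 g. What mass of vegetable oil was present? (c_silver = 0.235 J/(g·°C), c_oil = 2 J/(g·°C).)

m ≈ 912 g

Energy conservation, ΣQ = 0:
718×0.235×(39.9 − 309) + m×2×(39.9 − 15) = 0
49.8 m = 45405
m = 45405/49.8 ≈ 911.8 g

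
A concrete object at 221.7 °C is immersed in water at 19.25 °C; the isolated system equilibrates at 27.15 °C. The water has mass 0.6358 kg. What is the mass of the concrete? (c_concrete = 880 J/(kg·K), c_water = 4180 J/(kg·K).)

Heat lost by the concrete = heat gained by the water:
m×880×(221.7 − 27.15) = 0.6358×4180×(27.15 − 19.25)
171204 m = 20995  ⇒  m ≈ 0.1226 kg

m ≈ 0.123 kg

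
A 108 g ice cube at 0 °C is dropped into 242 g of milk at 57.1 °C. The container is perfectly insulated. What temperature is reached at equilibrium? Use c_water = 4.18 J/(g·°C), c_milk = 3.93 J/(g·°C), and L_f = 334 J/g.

Setting the total heat transfer to zero:
fusion: m_ice L_f = 108·334 = 36072; meltwater 0→T: 108·4.18·T = 451.44 T; milk: 951.06(T − 57.1)
1402.5 T = 54306 − 36072 = 18234
T ≈ 13.00 °C — above 0 °C, consistent with complete melting.

T_f ≈ 13.0 °C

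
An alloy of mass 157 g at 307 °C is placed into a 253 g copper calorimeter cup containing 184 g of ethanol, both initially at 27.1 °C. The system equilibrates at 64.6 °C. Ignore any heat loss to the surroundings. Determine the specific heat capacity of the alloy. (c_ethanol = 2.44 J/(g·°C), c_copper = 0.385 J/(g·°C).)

c ≈ 0.538 J/(g·°C)

Conservation of energy gives ΣQ = 0:
157·c·(64.6 − 307) + 184·2.44·(64.6 − 27.1) + 253·0.385·(64.6 − 27.1) = 0
-38057 c = -20489
c = -20489/-38057 ≈ 0.5384 J/(g·°C)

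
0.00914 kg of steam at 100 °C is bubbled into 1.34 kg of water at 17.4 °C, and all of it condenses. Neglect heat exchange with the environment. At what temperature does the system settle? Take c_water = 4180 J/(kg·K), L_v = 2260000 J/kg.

T_f ≈ 21.6 °C

Conservation of energy gives ΣQ = 0:
latent heat released on condensation: 0.00914×2260000 = 20656; condensed water 100 °C→T: 38.21(T − 100); original water: 5601.2(T − 17.4)
5639.4 T = 20656 + 3820.5 + 97461 = 121938
T ≈ 21.62 °C — below 100 °C, confirming all the steam condensed.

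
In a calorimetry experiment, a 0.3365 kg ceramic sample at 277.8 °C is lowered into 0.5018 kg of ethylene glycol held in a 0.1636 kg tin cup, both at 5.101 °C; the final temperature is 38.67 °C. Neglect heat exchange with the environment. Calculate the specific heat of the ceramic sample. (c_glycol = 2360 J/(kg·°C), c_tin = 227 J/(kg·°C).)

c ≈ 510 J/(kg·°C)

Heat gained plus heat lost sum to zero:
0.3365·c·(38.67 − 277.8) + 0.5018·2360·(38.67 − 5.101) + 0.1636·227·(38.67 − 5.101) = 0
-80.47 c = -41001
c = -41001/-80.47 ≈ 509.5 J/(kg·°C)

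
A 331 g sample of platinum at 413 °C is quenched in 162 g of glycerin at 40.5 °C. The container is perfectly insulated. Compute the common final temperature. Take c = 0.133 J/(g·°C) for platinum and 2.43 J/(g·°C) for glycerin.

Taking heat into each body as positive, Σ m c ΔT = 0:
331*0.133*(T − 413) + 162*2.43*(T − 40.5) = 0
44.02(T − 413) + 393.66(T − 40.5) = 0
437.68 T = 34125
T ≈ 77.97 °C

T_f ≈ 78.0 °C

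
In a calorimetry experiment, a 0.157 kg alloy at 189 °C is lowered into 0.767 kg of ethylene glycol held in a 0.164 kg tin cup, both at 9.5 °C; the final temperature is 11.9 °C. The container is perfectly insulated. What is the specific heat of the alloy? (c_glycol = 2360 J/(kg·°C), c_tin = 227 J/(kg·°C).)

Energy conservation, ΣQ = 0:
0.157·c·(11.9 − 189) + 0.767·2360·(11.9 − 9.5) + 0.164·227·(11.9 − 9.5) = 0
-27.8 c = -4433.6
c = -4433.6/-27.8 ≈ 159.5 J/(kg·°C)

c ≈ 159 J/(kg·°C)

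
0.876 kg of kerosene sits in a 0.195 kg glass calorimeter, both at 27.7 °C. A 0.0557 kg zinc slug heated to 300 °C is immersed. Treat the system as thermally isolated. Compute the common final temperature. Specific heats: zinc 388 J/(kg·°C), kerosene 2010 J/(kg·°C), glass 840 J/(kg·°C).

T_f ≈ 30.7 °C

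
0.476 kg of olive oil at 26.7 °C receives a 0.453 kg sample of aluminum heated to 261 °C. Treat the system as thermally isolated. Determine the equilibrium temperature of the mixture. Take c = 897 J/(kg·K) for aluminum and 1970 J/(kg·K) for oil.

T_f = Σ m_i c_i T_i / Σ m_i c_i:
T_f = (406.34*261 + 937.72*26.7) / (406.34 + 937.72)
    = 131092 / 1344.1 ≈ 97.53 °C

T_f ≈ 97.5 °C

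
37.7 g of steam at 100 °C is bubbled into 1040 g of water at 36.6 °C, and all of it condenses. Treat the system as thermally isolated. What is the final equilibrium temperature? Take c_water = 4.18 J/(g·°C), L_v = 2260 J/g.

T_f ≈ 57.7 °C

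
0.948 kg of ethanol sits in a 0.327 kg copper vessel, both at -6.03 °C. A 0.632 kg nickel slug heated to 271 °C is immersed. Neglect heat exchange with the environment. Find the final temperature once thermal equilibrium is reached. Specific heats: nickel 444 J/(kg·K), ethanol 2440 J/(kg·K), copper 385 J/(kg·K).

With ΣQ=0 the equilibrium temperature is the m·c-weighted mean:
T_f = (280.61·271 + 2313.1·(-6.03) + 125.9·(-6.03)) / (280.61 + 2313.1 + 125.9)
    = 61338 / 2719.6 ≈ 22.55 °C

T_f ≈ 22.6 °C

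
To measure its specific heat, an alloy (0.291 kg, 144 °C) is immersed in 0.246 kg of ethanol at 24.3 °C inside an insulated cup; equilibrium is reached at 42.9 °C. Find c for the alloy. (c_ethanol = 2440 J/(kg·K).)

Heat lost by the alloy = heat gained by the ethanol:
0.291×c×(144 − 42.9) = 0.246×2440×(42.9 − 24.3)
29.42 c = 11164  ⇒  c ≈ 379.5 J/(kg·K)

c ≈ 379 J/(kg·K)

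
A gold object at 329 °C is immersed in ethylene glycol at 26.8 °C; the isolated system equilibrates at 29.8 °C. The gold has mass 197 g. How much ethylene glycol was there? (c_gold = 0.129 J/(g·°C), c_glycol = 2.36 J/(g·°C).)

Heat lost by the gold = heat gained by the glycol:
197×0.129×(329 − 29.8) = m×2.36×(29.8 − 26.8)
7.08 m = 7603.6  ⇒  m ≈ 1074 g

m ≈ 1070 g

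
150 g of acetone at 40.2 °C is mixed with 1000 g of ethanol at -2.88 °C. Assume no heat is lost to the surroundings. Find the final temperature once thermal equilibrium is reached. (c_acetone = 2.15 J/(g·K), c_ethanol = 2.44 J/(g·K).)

Conservation of energy gives ΣQ = 0:
150×2.15×(T − 40.2) + 1000×2.44×(T − (-2.88)) = 0
(322.5 + 2440) T = 322.5×40.2 + 2440×(-2.88)
T = 5937.3 / 2762.5 = 2.15 °C

T_f ≈ 2.1 °C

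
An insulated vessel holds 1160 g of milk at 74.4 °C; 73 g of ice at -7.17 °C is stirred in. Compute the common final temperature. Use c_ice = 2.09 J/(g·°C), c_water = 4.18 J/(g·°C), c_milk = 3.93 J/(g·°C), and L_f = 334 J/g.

Heat gained plus heat lost sum to zero:
warm ice to 0 °C: 73×2.09×(0 − (-7.17)) = 1093.9
  fusion: m_ice L_f = 73×334 = 24382
  meltwater 0→T: 73×4.18×T = 305.14 T
  milk: 4558.8(T − 74.4)
4863.9 T = 339175 − 25476 = 313699
T ≈ 64.49 °C. Since T > 0 °C, the all-ice-melts assumption holds.

T_f ≈ 64.5 °C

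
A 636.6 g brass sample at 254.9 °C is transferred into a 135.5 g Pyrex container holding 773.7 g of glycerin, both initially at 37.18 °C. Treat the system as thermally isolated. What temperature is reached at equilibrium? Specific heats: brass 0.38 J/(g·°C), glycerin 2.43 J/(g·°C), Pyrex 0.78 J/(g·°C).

T_f ≈ 60.8 °C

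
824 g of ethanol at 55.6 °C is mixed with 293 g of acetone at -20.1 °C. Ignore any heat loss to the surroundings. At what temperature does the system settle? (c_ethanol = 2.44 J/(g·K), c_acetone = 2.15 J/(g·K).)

|Q_ethanol| = |Q_acetone|:
824*2.44*(55.6 − T) = 293*2.15*(T − (-20.1))
2010.6(55.6 − T) = 629.95(T − (-20.1))
2640.5 T = 99125  ⇒  T ≈ 37.54 °C

T_f ≈ 37.5 °C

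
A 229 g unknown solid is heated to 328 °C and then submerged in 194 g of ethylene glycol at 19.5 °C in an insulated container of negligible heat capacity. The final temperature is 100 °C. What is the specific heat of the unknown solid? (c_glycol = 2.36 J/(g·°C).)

Setting the total heat transfer to zero:
229·c·(100 − 328) + 194·2.36·(100 − 19.5) = 0
-52212 c = -36856
c = -36856/-52212 ≈ 0.7059 J/(g·°C)

c ≈ 0.706 J/(g·°C)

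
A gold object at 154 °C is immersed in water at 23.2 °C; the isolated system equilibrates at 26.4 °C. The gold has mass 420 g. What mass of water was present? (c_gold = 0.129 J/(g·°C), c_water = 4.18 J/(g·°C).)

m ≈ 517 g

Setting the total heat transfer to zero:
420×0.129×(26.4 − 154) + m×4.18×(26.4 − 23.2) = 0
13.38 m = 6913.4
m = 6913.4/13.38 ≈ 516.8 g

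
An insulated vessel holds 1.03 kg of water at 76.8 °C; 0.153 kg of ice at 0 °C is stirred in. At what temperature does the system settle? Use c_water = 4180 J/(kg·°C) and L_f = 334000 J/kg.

T_f ≈ 56.5 °C

Conservation of energy gives ΣQ = 0:
fusion: m_ice L_f = 0.153×334000 = 51102
  meltwater 0→T: 0.153×4180×T = 639.54 T
  water cools: 1.03×4180×(T − 76.8) = 4305.4(T − 76.8)
4944.9 T = 330655 − 51102 = 279553
T ≈ 56.53 °C (positive, so assuming full melt was valid).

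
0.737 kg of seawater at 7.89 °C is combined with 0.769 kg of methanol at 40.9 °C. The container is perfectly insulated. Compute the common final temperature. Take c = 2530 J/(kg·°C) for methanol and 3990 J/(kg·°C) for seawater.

T_f ≈ 21.0 °C

Taking heat into each body as positive, Σ m c ΔT = 0:
0.769×2530×(T − 40.9) + 0.737×3990×(T − 7.89) = 0
1945.6(T − 40.9) + 2940.6(T − 7.89) = 0
4886.2 T = 102775
T ≈ 21.03 °C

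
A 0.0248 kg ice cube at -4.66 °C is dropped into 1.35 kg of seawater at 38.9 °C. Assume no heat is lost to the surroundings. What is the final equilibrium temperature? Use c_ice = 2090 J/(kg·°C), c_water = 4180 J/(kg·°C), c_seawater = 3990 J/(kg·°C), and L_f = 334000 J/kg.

T_f ≈ 36.6 °C

Taking heat into each body as positive, Σ m c ΔT = 0:
warm ice to 0 °C: 0.0248×2090×(0 − (-4.66)) = 241.54; latent heat to melt: 0.0248×334000 = 8283.2; warm the meltwater: 103.66 T; seawater: 5386.5(T − 38.9)
5490.2 T = 209535 − 8524.7 = 201010
T ≈ 36.61 °C — above 0 °C, consistent with complete melting.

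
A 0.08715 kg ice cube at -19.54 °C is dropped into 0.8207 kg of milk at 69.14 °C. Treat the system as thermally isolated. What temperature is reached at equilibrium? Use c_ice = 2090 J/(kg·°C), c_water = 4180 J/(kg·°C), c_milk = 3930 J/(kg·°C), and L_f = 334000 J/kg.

Let T be the final temperature. ΣQ_i = 0:
ice -19.54→0 °C: 0.08715·2090·19.54 = 3559.1
  melt ice: 0.08715·334000 = 29108
  warm the meltwater: 364.29 T
  milk cools: 0.8207·3930·(T − 69.14) = 3225.4(T − 69.14)
3589.6 T = 223001 − 32667 = 190334
T ≈ 53.02 °C (positive, so assuming full melt was valid).

T_f ≈ 53.0 °C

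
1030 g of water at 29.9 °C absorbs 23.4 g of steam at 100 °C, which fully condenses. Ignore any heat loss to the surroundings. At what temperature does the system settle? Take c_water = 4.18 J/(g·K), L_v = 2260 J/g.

Energy conservation, ΣQ = 0:
latent heat released on condensation: 23.4×2260 = 52884
  condensed water 100 °C→T: 97.81(T − 100)
  original water: 4305.4(T − 29.9)
4403.2 T = 52884 + 9781.2 + 128731 = 191397
T ≈ 43.47 °C — below 100 °C, confirming all the steam condensed.

T_f ≈ 43.5 °C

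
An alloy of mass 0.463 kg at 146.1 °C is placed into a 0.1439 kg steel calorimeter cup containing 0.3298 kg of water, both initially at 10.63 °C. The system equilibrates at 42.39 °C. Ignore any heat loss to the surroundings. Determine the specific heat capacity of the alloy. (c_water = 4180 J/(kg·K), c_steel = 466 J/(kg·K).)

Net heat exchanged in the isolated system is zero:
0.463·c·(42.39 − 146.1) + 0.3298·4180·(42.39 − 10.63) + 0.1439·466·(42.39 − 10.63) = 0
-48.02 c = -45913
c = -45913/-48.02 ≈ 956.2 J/(kg·K)

c ≈ 956 J/(kg·K)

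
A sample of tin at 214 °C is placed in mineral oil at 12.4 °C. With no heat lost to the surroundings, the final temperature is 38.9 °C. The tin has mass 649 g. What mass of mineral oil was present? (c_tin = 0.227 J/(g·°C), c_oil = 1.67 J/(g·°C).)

m ≈ 583 g

Heat lost by the tin = heat gained by the oil:
649×0.227×(214 − 38.9) = m×1.67×(38.9 − 12.4)
44.25 m = 25796  ⇒  m ≈ 582.9 g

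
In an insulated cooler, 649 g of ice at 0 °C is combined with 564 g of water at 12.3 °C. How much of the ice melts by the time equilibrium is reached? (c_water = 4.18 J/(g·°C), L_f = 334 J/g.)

m_melted ≈ 86.8 g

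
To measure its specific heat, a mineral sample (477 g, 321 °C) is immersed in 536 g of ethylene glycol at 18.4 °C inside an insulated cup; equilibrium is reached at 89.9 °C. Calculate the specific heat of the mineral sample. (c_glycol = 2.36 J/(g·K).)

c ≈ 0.82 J/(g·K)

Heat lost by the mineral sample = heat gained by the glycol:
477·c·(321 − 89.9) = 536·2.36·(89.9 − 18.4)
110235 c = 90445  ⇒  c ≈ 0.8205 J/(g·K)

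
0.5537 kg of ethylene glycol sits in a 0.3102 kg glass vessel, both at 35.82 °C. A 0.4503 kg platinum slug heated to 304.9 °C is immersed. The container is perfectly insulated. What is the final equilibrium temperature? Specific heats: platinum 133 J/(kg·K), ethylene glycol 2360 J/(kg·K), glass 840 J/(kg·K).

Conservation of energy gives ΣQ = 0:
0.4503·133·(T − 304.9) + 0.5537·2360·(T − 35.82) + 0.3102·840·(T − 35.82) = 0
(59.89 + 1306.7 + 260.57) T = 59.89·304.9 + 1306.7·35.82 + 260.57·35.82
T = 74401/1627.2 ≈ 45.72 °C

T_f ≈ 45.7 °C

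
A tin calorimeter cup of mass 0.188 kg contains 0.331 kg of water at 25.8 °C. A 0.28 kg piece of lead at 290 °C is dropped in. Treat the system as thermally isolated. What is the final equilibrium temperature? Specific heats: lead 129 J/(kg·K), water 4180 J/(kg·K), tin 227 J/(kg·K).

T_f ≈ 32.3 °C

Energy conservation, ΣQ = 0:
0.28·129·(T − 290) + 0.331·4180·(T − 25.8) + 0.188·227·(T − 25.8) = 0
36.12(T − 290) + 1383.6(T − 25.8) + 42.68(T − 25.8) = 0
(36.12 + 1383.6 + 42.68) T = 36.12·290 + 1383.6·25.8 + 42.68·25.8
T ≈ 32.33 °C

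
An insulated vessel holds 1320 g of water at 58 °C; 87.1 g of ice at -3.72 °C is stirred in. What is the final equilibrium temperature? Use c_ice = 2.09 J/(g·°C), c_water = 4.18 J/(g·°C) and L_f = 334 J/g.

Heat gained plus heat lost sum to zero:
ice -3.72→0 °C: 87.1·2.09·3.72 = 677.19; melt ice: 87.1·334 = 29091; warm the meltwater: 364.08 T; water: 5517.6(T − 58)
5881.7 T = 320021 − 29769 = 290252
T ≈ 49.35 °C. Since T > 0 °C, the all-ice-melts assumption holds.

T_f ≈ 49.3 °C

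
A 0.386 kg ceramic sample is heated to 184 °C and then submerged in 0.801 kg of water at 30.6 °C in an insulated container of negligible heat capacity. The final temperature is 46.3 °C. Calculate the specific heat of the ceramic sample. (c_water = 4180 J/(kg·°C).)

c ≈ 989 J/(kg·°C)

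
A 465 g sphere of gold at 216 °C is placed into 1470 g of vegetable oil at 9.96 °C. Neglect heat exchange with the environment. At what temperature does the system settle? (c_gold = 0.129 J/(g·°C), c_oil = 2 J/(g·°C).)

Taking heat into each body as positive, Σ m c ΔT = 0:
465*0.129*(T − 216) + 1470*2*(T − 9.96) = 0
59.98(T − 216) + 2940(T − 9.96) = 0
(59.98 + 2940) T = 59.98*216 + 2940*9.96
T = 42239/3000 ≈ 14.08 °C

T_f ≈ 14.1 °C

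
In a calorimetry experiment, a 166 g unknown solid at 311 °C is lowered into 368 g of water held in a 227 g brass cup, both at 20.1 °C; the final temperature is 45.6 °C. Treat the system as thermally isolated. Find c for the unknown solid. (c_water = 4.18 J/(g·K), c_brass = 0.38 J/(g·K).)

c ≈ 0.94 J/(g·K)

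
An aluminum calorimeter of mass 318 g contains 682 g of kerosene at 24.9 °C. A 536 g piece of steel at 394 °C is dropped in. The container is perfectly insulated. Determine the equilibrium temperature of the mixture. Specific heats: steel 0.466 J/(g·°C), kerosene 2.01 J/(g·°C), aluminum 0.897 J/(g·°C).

T_f ≈ 73.3 °C

Conservation of energy gives ΣQ = 0:
536·0.466·(T − 394) + 682·2.01·(T − 24.9) + 318·0.897·(T − 24.9) = 0
1905.8 T = 139648
T = 139648 / 1905.8 = 73.3 °C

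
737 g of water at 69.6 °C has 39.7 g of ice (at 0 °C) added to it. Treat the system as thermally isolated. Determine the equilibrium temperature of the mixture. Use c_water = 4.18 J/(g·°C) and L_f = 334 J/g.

Setting the total heat transfer to zero:
fusion: m_ice L_f = 39.7×334 = 13260
  meltwater 0→T: 39.7×4.18×T = 165.95 T
  water: 3080.7(T − 69.6)
3246.6 T = 214414 − 13260 = 201154
T ≈ 61.96 °C (positive, so assuming full melt was valid).

T_f ≈ 62.0 °C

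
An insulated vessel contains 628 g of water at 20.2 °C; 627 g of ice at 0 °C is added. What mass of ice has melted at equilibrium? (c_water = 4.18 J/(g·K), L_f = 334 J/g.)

m_melted ≈ 159 g

Water can give up m c ΔT = 628·4.18·20.2 = 53026 J before reaching 0 °C.
Fully melting the ice requires m_ice L_f = 627·334 = 209418 J.
That's not enough to melt it all — equilibrium is at 0 °C with ice remaining.
m_melted·334 = 53026  ⇒  m_melted ≈ 158.8 g.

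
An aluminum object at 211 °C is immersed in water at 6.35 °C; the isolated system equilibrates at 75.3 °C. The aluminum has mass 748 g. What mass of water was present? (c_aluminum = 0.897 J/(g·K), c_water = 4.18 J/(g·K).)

m ≈ 316 g

Let T be the final temperature. ΣQ_i = 0:
748×0.897×(75.3 − 211) + m×4.18×(75.3 − 6.35) = 0
288.21 m = 91049
m = 91049/288.21 ≈ 315.9 g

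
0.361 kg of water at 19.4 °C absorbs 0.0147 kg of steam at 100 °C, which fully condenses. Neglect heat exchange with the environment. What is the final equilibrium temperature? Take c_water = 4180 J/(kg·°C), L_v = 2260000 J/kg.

T_f ≈ 43.7 °C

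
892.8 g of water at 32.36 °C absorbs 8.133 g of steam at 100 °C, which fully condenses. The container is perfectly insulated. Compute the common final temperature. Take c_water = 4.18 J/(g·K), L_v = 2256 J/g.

T_f ≈ 37.8 °C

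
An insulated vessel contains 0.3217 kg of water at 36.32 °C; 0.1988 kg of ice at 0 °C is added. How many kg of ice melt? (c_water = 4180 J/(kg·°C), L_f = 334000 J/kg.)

Heat available from the water dropping to 0 °C: 0.3217×4180×36.32 = 48840 J.
Fully melting the ice requires m_ice L_f = 0.1988×334000 = 66399 J.
Since 48840 < 66399 J, not all the ice melts; equilibrium is at 0 °C.
m_melted×334000 = 48840  ⇒  m_melted ≈ 0.1462 kg.

m_melted ≈ 0.146 kg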